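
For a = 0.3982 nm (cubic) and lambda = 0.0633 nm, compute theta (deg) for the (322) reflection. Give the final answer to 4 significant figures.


d = a / sqrt(h^2+k^2+l^2)
d = 0.3982 / sqrt(17) = 0.0965777 nm
lambda = 2*d*sin(theta)  =>  sin(theta) = lambda / (2*d)
sin(theta) = 0.0633 / (2 * 0.0965777) = 0.327715
theta = 19.13 deg


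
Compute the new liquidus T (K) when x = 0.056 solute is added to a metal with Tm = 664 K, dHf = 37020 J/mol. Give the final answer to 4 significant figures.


dT = R*Tm^2*x / dHf
dT = 8.314 * 664^2 * 0.056 / 37020
dT = 5.54495 K
T_new = 664 - 5.54495 = 658.5 K


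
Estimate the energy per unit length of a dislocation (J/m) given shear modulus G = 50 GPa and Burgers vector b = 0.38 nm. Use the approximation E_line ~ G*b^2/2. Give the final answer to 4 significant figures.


E = G*b^2/2
b = 0.38 nm = 3.8e-10 m
G = 50 GPa = 5e+10 Pa
E = 0.5 * 5e+10 * (3.8e-10)^2
E = 3.61e-09 J/m


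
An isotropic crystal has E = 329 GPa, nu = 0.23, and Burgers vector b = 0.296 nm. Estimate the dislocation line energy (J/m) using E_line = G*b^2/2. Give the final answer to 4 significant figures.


Step 1: G = E / (2*(1+nu))
G = 329 / (2*(1+0.23)) = 133.74 GPa = 1.3374e+11 Pa
Step 2: E_line = G*b^2/2
b = 0.296 nm = 2.96e-10 m
E_line = 0.5 * 1.3374e+11 * (2.96e-10)^2 = 5.859e-09 J/m


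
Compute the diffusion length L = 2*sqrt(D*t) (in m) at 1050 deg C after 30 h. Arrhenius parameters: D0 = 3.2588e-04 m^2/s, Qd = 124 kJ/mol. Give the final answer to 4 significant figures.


Step 1: D = D0 * exp(-Qd/(R*T))
T = 1323.15 K
D = 3.2588e-04 * exp(-124e3 / (8.314 * 1323.15)) = 4.14641e-09 m^2/s
Step 2: L = 2*sqrt(D*t)
t = 30 h = 108000 s
L = 2*sqrt(4.14641e-09 * 108000) = 0.04232 m


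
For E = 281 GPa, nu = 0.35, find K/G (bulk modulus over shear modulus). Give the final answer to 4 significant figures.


G = E / (2*(1+nu))
G = 281 / (2*(1+0.35)) = 104.074 GPa
K = E / (3*(1-2*nu))
K = 281 / (3*(1-2*0.35)) = 312.222 GPa
K/G = 312.222 / 104.074 = 3


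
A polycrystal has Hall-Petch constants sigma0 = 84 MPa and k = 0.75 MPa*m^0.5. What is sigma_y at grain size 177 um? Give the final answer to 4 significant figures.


sigma_y = sigma0 + k / sqrt(d)
d = 177 um = 1.77e-04 m
sigma_y = 84 + 0.75 / sqrt(1.77e-04)
sigma_y = 140.4 MPa


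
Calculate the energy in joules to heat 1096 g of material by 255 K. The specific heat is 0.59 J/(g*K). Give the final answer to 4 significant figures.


Q = m * cp * dT
Q = 1096 * 0.59 * 255
Q = 164900 J


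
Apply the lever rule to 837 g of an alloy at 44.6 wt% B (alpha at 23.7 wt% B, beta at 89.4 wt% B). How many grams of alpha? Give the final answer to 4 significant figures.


f_alpha = (C_beta - C0) / (C_beta - C_alpha)
f_alpha = (89.4 - 44.6) / (89.4 - 23.7) = 0.681887
m_alpha = f_alpha * m_total = 0.681887 * 837 = 570.7 g


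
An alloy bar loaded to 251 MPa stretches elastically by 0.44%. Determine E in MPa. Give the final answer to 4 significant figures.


E = sigma / epsilon
epsilon = 0.44% = 4.4e-03
E = 251 / 4.4e-03
E = 57050 MPa


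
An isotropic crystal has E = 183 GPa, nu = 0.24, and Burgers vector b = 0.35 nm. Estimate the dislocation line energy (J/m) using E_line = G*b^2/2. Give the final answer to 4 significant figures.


Step 1: G = E / (2*(1+nu))
G = 183 / (2*(1+0.24)) = 73.7903 GPa = 7.37903e+10 Pa
Step 2: E_line = G*b^2/2
b = 0.35 nm = 3.5e-10 m
E_line = 0.5 * 7.37903e+10 * (3.5e-10)^2 = 4.52e-09 J/m


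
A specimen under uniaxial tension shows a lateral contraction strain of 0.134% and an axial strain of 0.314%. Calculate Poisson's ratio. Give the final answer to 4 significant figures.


nu = -epsilon_lat / epsilon_axial
Lateral strain is contraction (negative), so using magnitudes:
nu = 0.134 / 0.314
nu = 0.4268


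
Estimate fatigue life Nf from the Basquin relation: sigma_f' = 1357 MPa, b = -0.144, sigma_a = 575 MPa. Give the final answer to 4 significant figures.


sigma_a = sigma_f' * (2*Nf)^b
2*Nf = (sigma_a / sigma_f')^(1/b)
2*Nf = (575 / 1357)^(1/-0.144)
2*Nf = 388.747
Nf = 194.4 cycles


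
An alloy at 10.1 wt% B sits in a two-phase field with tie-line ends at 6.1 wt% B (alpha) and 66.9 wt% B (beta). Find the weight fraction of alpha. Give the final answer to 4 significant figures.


f_alpha = (C_beta - C0) / (C_beta - C_alpha)
f_alpha = (66.9 - 10.1) / (66.9 - 6.1)
f_alpha = 0.9342


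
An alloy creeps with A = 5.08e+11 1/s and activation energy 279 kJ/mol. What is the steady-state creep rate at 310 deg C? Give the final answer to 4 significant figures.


rate = A * exp(-Q / (R*T))
T = 310 + 273.15 = 583.15 K
rate = 5.08e+11 * exp(-279e3 / (8.314 * 583.15))
rate = 5.176e-14 1/s


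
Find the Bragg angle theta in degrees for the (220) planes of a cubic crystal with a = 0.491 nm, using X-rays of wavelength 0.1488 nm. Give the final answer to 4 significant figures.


d = a / sqrt(h^2+k^2+l^2)
d = 0.491 / sqrt(8) = 0.173595 nm
lambda = 2*d*sin(theta)  =>  sin(theta) = lambda / (2*d)
sin(theta) = 0.1488 / (2 * 0.173595) = 0.428584
theta = 25.38 deg


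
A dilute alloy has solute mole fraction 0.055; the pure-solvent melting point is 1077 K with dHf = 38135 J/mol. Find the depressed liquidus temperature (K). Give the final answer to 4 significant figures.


dT = R*Tm^2*x / dHf
dT = 8.314 * 1077^2 * 0.055 / 38135
dT = 13.9085 K
T_new = 1077 - 13.9085 = 1063 K


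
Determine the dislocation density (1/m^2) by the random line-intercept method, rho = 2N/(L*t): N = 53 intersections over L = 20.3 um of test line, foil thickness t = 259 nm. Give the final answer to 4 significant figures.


rho = 2N / (L * t)
L = 20.3 um = 2.03e-05 m, t = 259 nm = 2.59e-07 m
rho = 2 * 53 / (2.03e-05 * 2.59e-07)
rho = 2.016e+13 1/m^2


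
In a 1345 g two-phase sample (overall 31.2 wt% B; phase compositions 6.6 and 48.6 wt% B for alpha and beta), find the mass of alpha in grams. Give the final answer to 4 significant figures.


f_alpha = (C_beta - C0) / (C_beta - C_alpha)
f_alpha = (48.6 - 31.2) / (48.6 - 6.6) = 0.414286
m_alpha = f_alpha * m_total = 0.414286 * 1345 = 557.2 g


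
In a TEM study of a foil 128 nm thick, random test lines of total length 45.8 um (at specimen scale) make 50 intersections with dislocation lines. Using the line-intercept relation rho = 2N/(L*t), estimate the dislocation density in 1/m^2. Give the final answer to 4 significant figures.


rho = 2N / (L * t)
L = 45.8 um = 4.58e-05 m, t = 128 nm = 1.28e-07 m
rho = 2 * 50 / (4.58e-05 * 1.28e-07)
rho = 1.706e+13 1/m^2


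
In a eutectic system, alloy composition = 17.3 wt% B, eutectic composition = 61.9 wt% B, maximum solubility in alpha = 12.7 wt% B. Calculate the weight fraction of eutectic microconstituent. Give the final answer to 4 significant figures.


f_primary = (C_e - C0) / (C_e - C_alpha_max)
f_primary = (61.9 - 17.3) / (61.9 - 12.7)
f_primary = 0.906504
f_eutectic = 1 - 0.906504 = 0.0935


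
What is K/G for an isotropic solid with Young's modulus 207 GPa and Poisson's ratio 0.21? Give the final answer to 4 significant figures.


G = E / (2*(1+nu))
G = 207 / (2*(1+0.21)) = 85.5372 GPa
K = E / (3*(1-2*nu))
K = 207 / (3*(1-2*0.21)) = 118.966 GPa
K/G = 118.966 / 85.5372 = 1.391


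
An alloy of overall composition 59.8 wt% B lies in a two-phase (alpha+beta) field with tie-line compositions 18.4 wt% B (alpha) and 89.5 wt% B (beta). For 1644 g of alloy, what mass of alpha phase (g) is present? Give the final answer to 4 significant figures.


f_alpha = (C_beta - C0) / (C_beta - C_alpha)
f_alpha = (89.5 - 59.8) / (89.5 - 18.4) = 0.417722
m_alpha = f_alpha * m_total = 0.417722 * 1644 = 686.7 g


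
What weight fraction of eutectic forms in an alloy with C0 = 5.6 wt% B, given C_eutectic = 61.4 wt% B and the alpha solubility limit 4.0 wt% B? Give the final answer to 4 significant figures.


f_primary = (C_e - C0) / (C_e - C_alpha_max)
f_primary = (61.4 - 5.6) / (61.4 - 4.0)
f_primary = 0.972125
f_eutectic = 1 - 0.972125 = 0.02787


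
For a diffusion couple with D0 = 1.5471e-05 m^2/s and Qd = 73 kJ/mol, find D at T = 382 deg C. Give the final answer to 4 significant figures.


D = D0 * exp(-Qd / (R*T))
T = 655.15 K
D = 1.5471e-05 * exp(-73e3 / (8.314 * 655.15))
D = 2.339e-11 m^2/s


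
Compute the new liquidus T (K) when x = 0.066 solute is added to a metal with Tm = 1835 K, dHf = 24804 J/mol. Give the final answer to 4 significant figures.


dT = R*Tm^2*x / dHf
dT = 8.314 * 1835^2 * 0.066 / 24804
dT = 74.4911 K
T_new = 1835 - 74.4911 = 1761 K


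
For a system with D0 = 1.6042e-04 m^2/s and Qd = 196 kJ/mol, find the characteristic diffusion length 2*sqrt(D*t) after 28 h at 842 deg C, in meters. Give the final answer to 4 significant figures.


Step 1: D = D0 * exp(-Qd/(R*T))
T = 1115.15 K
D = 1.6042e-04 * exp(-196e3 / (8.314 * 1115.15)) = 1.05708e-13 m^2/s
Step 2: L = 2*sqrt(D*t)
t = 28 h = 100800 s
L = 2*sqrt(1.05708e-13 * 100800) = 2.064e-04 m


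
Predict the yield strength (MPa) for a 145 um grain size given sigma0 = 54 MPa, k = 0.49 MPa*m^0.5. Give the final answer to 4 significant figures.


sigma_y = sigma0 + k / sqrt(d)
d = 145 um = 1.45e-04 m
sigma_y = 54 + 0.49 / sqrt(1.45e-04)
sigma_y = 94.69 MPa


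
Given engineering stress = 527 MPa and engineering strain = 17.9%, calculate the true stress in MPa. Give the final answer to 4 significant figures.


sigma_true = sigma_eng * (1 + epsilon_eng)
sigma_true = 527 * (1 + 0.179)
sigma_true = 621.3 MPa


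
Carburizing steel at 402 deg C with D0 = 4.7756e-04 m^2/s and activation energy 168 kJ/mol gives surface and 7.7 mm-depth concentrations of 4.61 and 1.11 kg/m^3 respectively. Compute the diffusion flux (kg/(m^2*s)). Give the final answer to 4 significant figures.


Step 1: D = D0 * exp(-Qd/(R*T))
T = 402 + 273.15 = 675.15 K
D = 4.7756e-04 * exp(-168e3 / (8.314 * 675.15)) = 4.79541e-17 m^2/s
Step 2: J = D * (C1 - C2) / dx
J = 4.79541e-17 * (4.61 - 1.11) / 7.7e-03
J = 2.18e-14 kg/(m^2*s)


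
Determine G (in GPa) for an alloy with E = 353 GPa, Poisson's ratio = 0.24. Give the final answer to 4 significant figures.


G = E / (2*(1+nu))
G = 353 / (2*(1+0.24))
G = 142.3 GPa


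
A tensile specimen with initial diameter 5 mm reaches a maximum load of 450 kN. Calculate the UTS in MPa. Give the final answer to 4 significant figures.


A0 = pi*(d/2)^2 = pi*(5/2)^2 = 19.635 mm^2
UTS = F_max / A0 = 450*1000 / 19.635
UTS = 22920 MPa


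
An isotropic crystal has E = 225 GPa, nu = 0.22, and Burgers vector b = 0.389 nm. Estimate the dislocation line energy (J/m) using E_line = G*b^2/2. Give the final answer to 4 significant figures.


Step 1: G = E / (2*(1+nu))
G = 225 / (2*(1+0.22)) = 92.2131 GPa = 9.22131e+10 Pa
Step 2: E_line = G*b^2/2
b = 0.389 nm = 3.89e-10 m
E_line = 0.5 * 9.22131e+10 * (3.89e-10)^2 = 6.977e-09 J/m


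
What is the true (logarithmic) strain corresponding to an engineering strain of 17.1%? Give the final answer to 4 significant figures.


epsilon_true = ln(1 + epsilon_eng)
epsilon_true = ln(1 + 0.171)
epsilon_true = 0.1579


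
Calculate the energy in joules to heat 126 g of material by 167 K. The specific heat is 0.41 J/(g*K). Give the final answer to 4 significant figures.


Q = m * cp * dT
Q = 126 * 0.41 * 167
Q = 8627 J


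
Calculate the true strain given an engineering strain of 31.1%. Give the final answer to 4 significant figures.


epsilon_true = ln(1 + epsilon_eng)
epsilon_true = ln(1 + 0.311)
epsilon_true = 0.2708


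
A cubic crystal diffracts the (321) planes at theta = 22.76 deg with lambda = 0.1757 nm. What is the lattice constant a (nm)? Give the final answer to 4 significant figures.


d = lambda / (2*sin(theta))
d = 0.1757 / (2*sin(22.76 deg))
d = 0.227078 nm
a = d * sqrt(h^2+k^2+l^2) = 0.227078 * sqrt(14)
a = 0.8496 nm


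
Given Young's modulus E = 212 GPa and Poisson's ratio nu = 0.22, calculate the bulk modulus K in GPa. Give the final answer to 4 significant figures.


K = E / (3*(1-2*nu))
K = 212 / (3*(1-2*0.22))
K = 126.2 GPa


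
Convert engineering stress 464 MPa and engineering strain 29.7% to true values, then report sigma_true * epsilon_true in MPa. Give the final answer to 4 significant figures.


sigma_true = sigma_eng * (1 + epsilon_eng)
sigma_true = 464 * (1 + 0.297) = 601.808 MPa
epsilon_true = ln(1 + epsilon_eng)
epsilon_true = ln(1 + 0.297) = 0.260054
sigma_true * epsilon_true = 601.808 * 0.260054 = 156.5 MPa


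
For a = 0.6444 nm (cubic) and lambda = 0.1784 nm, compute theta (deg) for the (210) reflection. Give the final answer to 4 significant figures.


d = a / sqrt(h^2+k^2+l^2)
d = 0.6444 / sqrt(5) = 0.288184 nm
lambda = 2*d*sin(theta)  =>  sin(theta) = lambda / (2*d)
sin(theta) = 0.1784 / (2 * 0.288184) = 0.309524
theta = 18.03 deg


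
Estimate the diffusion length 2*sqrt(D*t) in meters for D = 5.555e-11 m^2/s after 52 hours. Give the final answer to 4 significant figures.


t = 52 hr = 187200 s
Diffusion length = 2*sqrt(D*t)
= 2*sqrt(5.555e-11 * 187200)
= 6.449e-03 m


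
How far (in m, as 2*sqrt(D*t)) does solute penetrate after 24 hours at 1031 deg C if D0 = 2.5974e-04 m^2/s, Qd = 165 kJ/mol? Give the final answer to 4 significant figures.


Step 1: D = D0 * exp(-Qd/(R*T))
T = 1304.15 K
D = 2.5974e-04 * exp(-165e3 / (8.314 * 1304.15)) = 6.39169e-11 m^2/s
Step 2: L = 2*sqrt(D*t)
t = 24 h = 86400 s
L = 2*sqrt(6.39169e-11 * 86400) = 4.7e-03 m


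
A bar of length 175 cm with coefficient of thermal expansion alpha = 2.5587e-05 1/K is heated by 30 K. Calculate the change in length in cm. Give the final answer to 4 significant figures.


dL = L0 * alpha * dT
dL = 175 * 2.5587e-05 * 30
dL = 0.1343 cm


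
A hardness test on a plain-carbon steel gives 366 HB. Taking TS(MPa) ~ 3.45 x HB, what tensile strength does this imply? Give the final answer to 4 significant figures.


TS (MPa) = 3.45 * HB
TS = 3.45 * 366
TS = 1263 MPa


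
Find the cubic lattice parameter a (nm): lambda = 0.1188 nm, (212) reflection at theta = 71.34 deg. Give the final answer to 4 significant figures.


d = lambda / (2*sin(theta))
d = 0.1188 / (2*sin(71.34 deg))
d = 0.0626957 nm
a = d * sqrt(h^2+k^2+l^2) = 0.0626957 * sqrt(9)
a = 0.1881 nm


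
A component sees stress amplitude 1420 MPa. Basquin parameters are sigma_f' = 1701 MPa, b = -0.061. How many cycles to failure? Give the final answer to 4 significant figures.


sigma_a = sigma_f' * (2*Nf)^b
2*Nf = (sigma_a / sigma_f')^(1/b)
2*Nf = (1420 / 1701)^(1/-0.061)
2*Nf = 19.2978
Nf = 9.649 cycles


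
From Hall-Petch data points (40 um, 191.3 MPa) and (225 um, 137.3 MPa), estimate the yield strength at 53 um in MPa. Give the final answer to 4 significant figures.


sigma_y = sigma0 + k / sqrt(d)
1/sqrt(d1) = 1/sqrt(4e-05) = 158.114;  1/sqrt(d2) = 66.6667
k = (sigma1 - sigma2) / (1/sqrt(d1) - 1/sqrt(d2)) = (191.3 - 137.3) / (158.114 - 66.6667) = 0.590505 MPa*m^0.5
sigma0 = sigma1 - k/sqrt(d1) = 191.3 - 0.590505*158.114 = 97.933 MPa
sigma_y(d3) = 97.933 + 0.590505 / sqrt(5.3e-05) = 179 MPa


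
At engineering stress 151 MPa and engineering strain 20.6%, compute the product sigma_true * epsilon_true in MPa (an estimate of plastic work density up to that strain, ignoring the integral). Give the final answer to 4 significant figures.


sigma_true = sigma_eng * (1 + epsilon_eng)
sigma_true = 151 * (1 + 0.206) = 182.106 MPa
epsilon_true = ln(1 + epsilon_eng)
epsilon_true = ln(1 + 0.206) = 0.187309
sigma_true * epsilon_true = 182.106 * 0.187309 = 34.11 MPa


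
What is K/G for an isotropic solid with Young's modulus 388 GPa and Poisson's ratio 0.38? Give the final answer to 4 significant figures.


G = E / (2*(1+nu))
G = 388 / (2*(1+0.38)) = 140.58 GPa
K = E / (3*(1-2*nu))
K = 388 / (3*(1-2*0.38)) = 538.889 GPa
K/G = 538.889 / 140.58 = 3.833


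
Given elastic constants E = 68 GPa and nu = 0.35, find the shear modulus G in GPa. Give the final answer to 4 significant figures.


G = E / (2*(1+nu))
G = 68 / (2*(1+0.35))
G = 25.19 GPa


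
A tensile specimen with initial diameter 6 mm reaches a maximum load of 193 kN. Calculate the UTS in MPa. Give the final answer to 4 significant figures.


A0 = pi*(d/2)^2 = pi*(6/2)^2 = 28.2743 mm^2
UTS = F_max / A0 = 193*1000 / 28.2743
UTS = 6826 MPa


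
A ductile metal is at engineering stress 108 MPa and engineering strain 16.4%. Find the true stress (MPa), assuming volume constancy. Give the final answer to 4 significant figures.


sigma_true = sigma_eng * (1 + epsilon_eng)
sigma_true = 108 * (1 + 0.164)
sigma_true = 125.7 MPa


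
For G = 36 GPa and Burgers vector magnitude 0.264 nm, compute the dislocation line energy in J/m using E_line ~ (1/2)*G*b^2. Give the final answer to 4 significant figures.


E = G*b^2/2
b = 0.264 nm = 2.64e-10 m
G = 36 GPa = 3.6e+10 Pa
E = 0.5 * 3.6e+10 * (2.64e-10)^2
E = 1.255e-09 J/m


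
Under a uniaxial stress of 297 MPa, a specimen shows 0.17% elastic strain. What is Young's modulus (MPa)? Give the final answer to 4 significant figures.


E = sigma / epsilon
epsilon = 0.17% = 1.7e-03
E = 297 / 1.7e-03
E = 174700 MPa


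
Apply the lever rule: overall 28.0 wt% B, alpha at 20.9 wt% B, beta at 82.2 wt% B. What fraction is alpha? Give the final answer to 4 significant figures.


f_alpha = (C_beta - C0) / (C_beta - C_alpha)
f_alpha = (82.2 - 28.0) / (82.2 - 20.9)
f_alpha = 0.8842


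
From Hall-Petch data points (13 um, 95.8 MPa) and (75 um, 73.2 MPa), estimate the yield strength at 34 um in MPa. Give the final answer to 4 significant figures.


sigma_y = sigma0 + k / sqrt(d)
1/sqrt(d1) = 1/sqrt(1.3e-05) = 277.35;  1/sqrt(d2) = 115.47
k = (sigma1 - sigma2) / (1/sqrt(d1) - 1/sqrt(d2)) = (95.8 - 73.2) / (277.35 - 115.47) = 0.13961 MPa*m^0.5
sigma0 = sigma1 - k/sqrt(d1) = 95.8 - 0.13961*277.35 = 57.0793 MPa
sigma_y(d3) = 57.0793 + 0.13961 / sqrt(3.4e-05) = 81.02 MPa


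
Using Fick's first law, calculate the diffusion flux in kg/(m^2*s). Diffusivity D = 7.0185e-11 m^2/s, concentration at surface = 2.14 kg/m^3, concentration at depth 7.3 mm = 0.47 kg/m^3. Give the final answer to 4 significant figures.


J = -D * (dC/dx) = D * (C1 - C2) / dx
J = 7.0185e-11 * (2.14 - 0.47) / 7.3e-03
J = 1.606e-08 kg/(m^2*s)


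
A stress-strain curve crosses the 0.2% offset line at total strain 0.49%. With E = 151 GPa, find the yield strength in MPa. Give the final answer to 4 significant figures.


Offset strain = 0.002
Elastic strain at yield = total_strain - offset = 4.9e-03 - 0.002 = 2.9e-03
sigma_y = E * elastic_strain = 151000 * 2.9e-03
sigma_y = 437.9 MPa


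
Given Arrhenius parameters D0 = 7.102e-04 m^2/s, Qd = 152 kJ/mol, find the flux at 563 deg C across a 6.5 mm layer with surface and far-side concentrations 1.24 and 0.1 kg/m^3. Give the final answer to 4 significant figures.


Step 1: D = D0 * exp(-Qd/(R*T))
T = 563 + 273.15 = 836.15 K
D = 7.102e-04 * exp(-152e3 / (8.314 * 836.15)) = 2.26743e-13 m^2/s
Step 2: J = D * (C1 - C2) / dx
J = 2.26743e-13 * (1.24 - 0.1) / 6.5e-03
J = 3.977e-11 kg/(m^2*s)


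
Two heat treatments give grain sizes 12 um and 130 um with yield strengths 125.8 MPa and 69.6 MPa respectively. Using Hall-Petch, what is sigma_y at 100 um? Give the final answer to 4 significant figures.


sigma_y = sigma0 + k / sqrt(d)
1/sqrt(d1) = 1/sqrt(1.2e-05) = 288.675;  1/sqrt(d2) = 87.7058
k = (sigma1 - sigma2) / (1/sqrt(d1) - 1/sqrt(d2)) = (125.8 - 69.6) / (288.675 - 87.7058) = 0.279645 MPa*m^0.5
sigma0 = sigma1 - k/sqrt(d1) = 125.8 - 0.279645*288.675 = 45.0735 MPa
sigma_y(d3) = 45.0735 + 0.279645 / sqrt(1e-04) = 73.04 MPa


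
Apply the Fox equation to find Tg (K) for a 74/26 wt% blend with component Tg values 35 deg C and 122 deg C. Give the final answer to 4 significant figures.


1/Tg = w1/Tg1 + w2/Tg2 (in Kelvin)
Tg1 = 308.15 K, Tg2 = 395.15 K
1/Tg = 0.74/308.15 + 0.26/395.15
Tg = 326.9 K


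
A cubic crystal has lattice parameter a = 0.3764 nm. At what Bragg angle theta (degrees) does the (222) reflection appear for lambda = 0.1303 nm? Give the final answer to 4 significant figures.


d = a / sqrt(h^2+k^2+l^2)
d = 0.3764 / sqrt(12) = 0.108657 nm
lambda = 2*d*sin(theta)  =>  sin(theta) = lambda / (2*d)
sin(theta) = 0.1303 / (2 * 0.108657) = 0.599591
theta = 36.84 deg


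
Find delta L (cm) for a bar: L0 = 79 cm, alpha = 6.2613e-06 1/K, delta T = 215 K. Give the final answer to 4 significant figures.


dL = L0 * alpha * dT
dL = 79 * 6.2613e-06 * 215
dL = 0.1063 cm


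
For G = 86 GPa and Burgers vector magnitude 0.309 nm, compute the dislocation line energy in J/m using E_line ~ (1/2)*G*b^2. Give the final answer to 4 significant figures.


E = G*b^2/2
b = 0.309 nm = 3.09e-10 m
G = 86 GPa = 8.6e+10 Pa
E = 0.5 * 8.6e+10 * (3.09e-10)^2
E = 4.106e-09 J/m


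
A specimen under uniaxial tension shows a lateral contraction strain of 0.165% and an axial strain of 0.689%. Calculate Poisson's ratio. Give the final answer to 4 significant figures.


nu = -epsilon_lat / epsilon_axial
Lateral strain is contraction (negative), so using magnitudes:
nu = 0.165 / 0.689
nu = 0.2395


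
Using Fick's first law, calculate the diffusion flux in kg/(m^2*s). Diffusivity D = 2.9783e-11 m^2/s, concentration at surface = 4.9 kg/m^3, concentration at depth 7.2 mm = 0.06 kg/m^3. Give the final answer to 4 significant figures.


J = -D * (dC/dx) = D * (C1 - C2) / dx
J = 2.9783e-11 * (4.9 - 0.06) / 7.2e-03
J = 2.002e-08 kg/(m^2*s)


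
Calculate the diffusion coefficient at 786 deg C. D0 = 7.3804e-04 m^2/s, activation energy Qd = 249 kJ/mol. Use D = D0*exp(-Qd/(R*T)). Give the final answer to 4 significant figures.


D = D0 * exp(-Qd / (R*T))
T = 1059.15 K
D = 7.3804e-04 * exp(-249e3 / (8.314 * 1059.15))
D = 3.869e-16 m^2/s


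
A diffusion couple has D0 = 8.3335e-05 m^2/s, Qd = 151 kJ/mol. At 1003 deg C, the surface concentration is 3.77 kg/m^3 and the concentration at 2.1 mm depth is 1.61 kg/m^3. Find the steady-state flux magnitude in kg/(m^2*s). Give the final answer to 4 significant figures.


Step 1: D = D0 * exp(-Qd/(R*T))
T = 1003 + 273.15 = 1276.15 K
D = 8.3335e-05 * exp(-151e3 / (8.314 * 1276.15)) = 5.49489e-11 m^2/s
Step 2: J = D * (C1 - C2) / dx
J = 5.49489e-11 * (3.77 - 1.61) / 2.1e-03
J = 5.652e-08 kg/(m^2*s)


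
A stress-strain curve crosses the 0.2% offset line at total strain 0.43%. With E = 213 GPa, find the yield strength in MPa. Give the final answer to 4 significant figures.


Offset strain = 0.002
Elastic strain at yield = total_strain - offset = 4.3e-03 - 0.002 = 2.3e-03
sigma_y = E * elastic_strain = 213000 * 2.3e-03
sigma_y = 489.9 MPa


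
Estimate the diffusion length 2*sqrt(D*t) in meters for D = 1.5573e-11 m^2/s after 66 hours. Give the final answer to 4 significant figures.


t = 66 hr = 237600 s
Diffusion length = 2*sqrt(D*t)
= 2*sqrt(1.5573e-11 * 237600)
= 3.847e-03 m


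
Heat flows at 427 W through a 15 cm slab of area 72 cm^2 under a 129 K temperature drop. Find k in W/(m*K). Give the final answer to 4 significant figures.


k = Q*L / (A*dT)
L = 0.15 m, A = 7.2e-03 m^2
k = 427 * 0.15 / (7.2e-03 * 129)
k = 68.96 W/(m*K)


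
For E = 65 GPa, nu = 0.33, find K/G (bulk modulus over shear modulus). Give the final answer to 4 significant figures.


G = E / (2*(1+nu))
G = 65 / (2*(1+0.33)) = 24.4361 GPa
K = E / (3*(1-2*nu))
K = 65 / (3*(1-2*0.33)) = 63.7255 GPa
K/G = 63.7255 / 24.4361 = 2.608


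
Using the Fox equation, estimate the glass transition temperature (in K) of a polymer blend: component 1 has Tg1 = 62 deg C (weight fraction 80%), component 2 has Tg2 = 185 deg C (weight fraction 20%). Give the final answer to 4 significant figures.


1/Tg = w1/Tg1 + w2/Tg2 (in Kelvin)
Tg1 = 335.15 K, Tg2 = 458.15 K
1/Tg = 0.8/335.15 + 0.2/458.15
Tg = 354.2 K


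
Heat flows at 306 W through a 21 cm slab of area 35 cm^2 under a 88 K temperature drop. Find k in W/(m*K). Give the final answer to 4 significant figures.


k = Q*L / (A*dT)
L = 0.21 m, A = 3.5e-03 m^2
k = 306 * 0.21 / (3.5e-03 * 88)
k = 208.6 W/(m*K)


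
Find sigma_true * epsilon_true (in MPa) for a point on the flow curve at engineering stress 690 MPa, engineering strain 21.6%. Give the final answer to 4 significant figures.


sigma_true = sigma_eng * (1 + epsilon_eng)
sigma_true = 690 * (1 + 0.216) = 839.04 MPa
epsilon_true = ln(1 + epsilon_eng)
epsilon_true = ln(1 + 0.216) = 0.195567
sigma_true * epsilon_true = 839.04 * 0.195567 = 164.1 MPa


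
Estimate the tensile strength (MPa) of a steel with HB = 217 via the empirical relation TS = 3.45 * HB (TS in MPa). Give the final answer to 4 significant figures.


TS (MPa) = 3.45 * HB
TS = 3.45 * 217
TS = 748.7 MPa


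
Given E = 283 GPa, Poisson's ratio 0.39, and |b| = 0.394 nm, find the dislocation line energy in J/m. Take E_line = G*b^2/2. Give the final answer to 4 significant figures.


Step 1: G = E / (2*(1+nu))
G = 283 / (2*(1+0.39)) = 101.799 GPa = 1.01799e+11 Pa
Step 2: E_line = G*b^2/2
b = 0.394 nm = 3.94e-10 m
E_line = 0.5 * 1.01799e+11 * (3.94e-10)^2 = 7.901e-09 J/m


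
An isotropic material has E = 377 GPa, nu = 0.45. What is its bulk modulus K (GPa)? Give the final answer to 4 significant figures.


K = E / (3*(1-2*nu))
K = 377 / (3*(1-2*0.45))
K = 1257 GPa


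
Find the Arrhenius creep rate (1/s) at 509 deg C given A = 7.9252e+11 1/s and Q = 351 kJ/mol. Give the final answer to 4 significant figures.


rate = A * exp(-Q / (R*T))
T = 509 + 273.15 = 782.15 K
rate = 7.9252e+11 * exp(-351e3 / (8.314 * 782.15))
rate = 2.865e-12 1/s


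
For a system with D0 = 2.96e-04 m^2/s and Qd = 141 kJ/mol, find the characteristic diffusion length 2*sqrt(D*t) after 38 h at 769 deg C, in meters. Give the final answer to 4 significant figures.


Step 1: D = D0 * exp(-Qd/(R*T))
T = 1042.15 K
D = 2.96e-04 * exp(-141e3 / (8.314 * 1042.15)) = 2.53416e-11 m^2/s
Step 2: L = 2*sqrt(D*t)
t = 38 h = 136800 s
L = 2*sqrt(2.53416e-11 * 136800) = 3.724e-03 m


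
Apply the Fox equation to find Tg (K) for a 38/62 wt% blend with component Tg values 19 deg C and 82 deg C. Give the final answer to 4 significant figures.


1/Tg = w1/Tg1 + w2/Tg2 (in Kelvin)
Tg1 = 292.15 K, Tg2 = 355.15 K
1/Tg = 0.38/292.15 + 0.62/355.15
Tg = 328.3 K


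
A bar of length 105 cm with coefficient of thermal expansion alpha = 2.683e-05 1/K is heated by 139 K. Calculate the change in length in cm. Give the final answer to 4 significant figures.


dL = L0 * alpha * dT
dL = 105 * 2.683e-05 * 139
dL = 0.3916 cm


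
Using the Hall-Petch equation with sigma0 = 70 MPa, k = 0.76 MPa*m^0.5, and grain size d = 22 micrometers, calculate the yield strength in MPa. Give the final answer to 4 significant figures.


sigma_y = sigma0 + k / sqrt(d)
d = 22 um = 2.2e-05 m
sigma_y = 70 + 0.76 / sqrt(2.2e-05)
sigma_y = 232 MPa


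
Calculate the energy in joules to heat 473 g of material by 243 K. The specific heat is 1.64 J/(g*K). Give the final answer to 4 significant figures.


Q = m * cp * dT
Q = 473 * 1.64 * 243
Q = 188500 J


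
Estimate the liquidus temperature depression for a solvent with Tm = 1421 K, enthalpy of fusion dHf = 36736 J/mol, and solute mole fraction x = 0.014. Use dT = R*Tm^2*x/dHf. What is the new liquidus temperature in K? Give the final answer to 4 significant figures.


dT = R*Tm^2*x / dHf
dT = 8.314 * 1421^2 * 0.014 / 36736
dT = 6.39785 K
T_new = 1421 - 6.39785 = 1415 K


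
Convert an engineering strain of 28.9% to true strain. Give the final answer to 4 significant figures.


epsilon_true = ln(1 + epsilon_eng)
epsilon_true = ln(1 + 0.289)
epsilon_true = 0.2539


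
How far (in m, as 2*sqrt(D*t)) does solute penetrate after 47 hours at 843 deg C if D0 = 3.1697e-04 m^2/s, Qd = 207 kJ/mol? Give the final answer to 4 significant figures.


Step 1: D = D0 * exp(-Qd/(R*T))
T = 1116.15 K
D = 3.1697e-04 * exp(-207e3 / (8.314 * 1116.15)) = 6.5056e-14 m^2/s
Step 2: L = 2*sqrt(D*t)
t = 47 h = 169200 s
L = 2*sqrt(6.5056e-14 * 169200) = 2.098e-04 m


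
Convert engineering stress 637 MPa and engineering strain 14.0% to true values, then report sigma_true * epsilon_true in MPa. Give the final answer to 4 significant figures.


sigma_true = sigma_eng * (1 + epsilon_eng)
sigma_true = 637 * (1 + 0.14) = 726.18 MPa
epsilon_true = ln(1 + epsilon_eng)
epsilon_true = ln(1 + 0.14) = 0.131028
sigma_true * epsilon_true = 726.18 * 0.131028 = 95.15 MPa


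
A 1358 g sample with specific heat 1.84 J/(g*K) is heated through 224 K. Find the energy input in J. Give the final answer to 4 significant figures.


Q = m * cp * dT
Q = 1358 * 1.84 * 224
Q = 559700 J


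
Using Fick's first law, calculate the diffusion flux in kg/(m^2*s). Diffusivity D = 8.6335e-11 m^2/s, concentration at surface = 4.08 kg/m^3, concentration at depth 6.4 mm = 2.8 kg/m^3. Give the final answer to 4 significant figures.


J = -D * (dC/dx) = D * (C1 - C2) / dx
J = 8.6335e-11 * (4.08 - 2.8) / 6.4e-03
J = 1.727e-08 kg/(m^2*s)


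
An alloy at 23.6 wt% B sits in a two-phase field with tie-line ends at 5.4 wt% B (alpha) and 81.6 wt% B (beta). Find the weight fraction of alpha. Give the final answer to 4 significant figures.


f_alpha = (C_beta - C0) / (C_beta - C_alpha)
f_alpha = (81.6 - 23.6) / (81.6 - 5.4)
f_alpha = 0.7612


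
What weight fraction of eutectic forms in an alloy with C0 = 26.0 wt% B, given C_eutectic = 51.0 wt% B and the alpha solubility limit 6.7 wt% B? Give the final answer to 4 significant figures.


f_primary = (C_e - C0) / (C_e - C_alpha_max)
f_primary = (51.0 - 26.0) / (51.0 - 6.7)
f_primary = 0.564334
f_eutectic = 1 - 0.564334 = 0.4357


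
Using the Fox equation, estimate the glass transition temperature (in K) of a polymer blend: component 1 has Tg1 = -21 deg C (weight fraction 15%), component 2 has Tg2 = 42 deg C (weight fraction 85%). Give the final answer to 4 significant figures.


1/Tg = w1/Tg1 + w2/Tg2 (in Kelvin)
Tg1 = 252.15 K, Tg2 = 315.15 K
1/Tg = 0.15/252.15 + 0.85/315.15
Tg = 303.8 K


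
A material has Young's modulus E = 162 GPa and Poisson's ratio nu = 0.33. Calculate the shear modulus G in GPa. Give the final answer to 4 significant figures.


G = E / (2*(1+nu))
G = 162 / (2*(1+0.33))
G = 60.9 GPa


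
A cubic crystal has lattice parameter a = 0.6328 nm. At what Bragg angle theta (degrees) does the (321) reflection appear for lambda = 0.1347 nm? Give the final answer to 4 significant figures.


d = a / sqrt(h^2+k^2+l^2)
d = 0.6328 / sqrt(14) = 0.169123 nm
lambda = 2*d*sin(theta)  =>  sin(theta) = lambda / (2*d)
sin(theta) = 0.1347 / (2 * 0.169123) = 0.398231
theta = 23.47 deg


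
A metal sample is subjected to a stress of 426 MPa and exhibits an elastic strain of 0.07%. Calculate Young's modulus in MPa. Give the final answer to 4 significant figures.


E = sigma / epsilon
epsilon = 0.07% = 7e-04
E = 426 / 7e-04
E = 608600 MPa


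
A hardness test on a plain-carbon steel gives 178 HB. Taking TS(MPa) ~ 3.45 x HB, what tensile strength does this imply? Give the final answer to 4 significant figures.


TS (MPa) = 3.45 * HB
TS = 3.45 * 178
TS = 614.1 MPa


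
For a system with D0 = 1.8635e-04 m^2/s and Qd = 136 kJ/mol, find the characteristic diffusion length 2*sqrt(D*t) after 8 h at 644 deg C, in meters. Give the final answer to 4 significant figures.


Step 1: D = D0 * exp(-Qd/(R*T))
T = 917.15 K
D = 1.8635e-04 * exp(-136e3 / (8.314 * 917.15)) = 3.34513e-12 m^2/s
Step 2: L = 2*sqrt(D*t)
t = 8 h = 28800 s
L = 2*sqrt(3.34513e-12 * 28800) = 6.208e-04 m


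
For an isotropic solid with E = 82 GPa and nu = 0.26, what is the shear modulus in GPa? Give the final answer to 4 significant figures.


G = E / (2*(1+nu))
G = 82 / (2*(1+0.26))
G = 32.54 GPa


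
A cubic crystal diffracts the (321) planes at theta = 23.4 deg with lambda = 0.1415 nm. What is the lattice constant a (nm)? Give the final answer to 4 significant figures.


d = lambda / (2*sin(theta))
d = 0.1415 / (2*sin(23.4 deg))
d = 0.178145 nm
a = d * sqrt(h^2+k^2+l^2) = 0.178145 * sqrt(14)
a = 0.6666 nm


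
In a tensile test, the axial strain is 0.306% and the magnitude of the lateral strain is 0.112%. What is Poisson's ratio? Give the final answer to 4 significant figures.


nu = -epsilon_lat / epsilon_axial
Lateral strain is contraction (negative), so using magnitudes:
nu = 0.112 / 0.306
nu = 0.366


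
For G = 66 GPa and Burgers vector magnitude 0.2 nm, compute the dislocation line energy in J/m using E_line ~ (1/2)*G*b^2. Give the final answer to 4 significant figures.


E = G*b^2/2
b = 0.2 nm = 2e-10 m
G = 66 GPa = 6.6e+10 Pa
E = 0.5 * 6.6e+10 * (2e-10)^2
E = 1.32e-09 J/m


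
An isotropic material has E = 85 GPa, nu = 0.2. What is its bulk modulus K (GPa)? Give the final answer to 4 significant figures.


K = E / (3*(1-2*nu))
K = 85 / (3*(1-2*0.2))
K = 47.22 GPa


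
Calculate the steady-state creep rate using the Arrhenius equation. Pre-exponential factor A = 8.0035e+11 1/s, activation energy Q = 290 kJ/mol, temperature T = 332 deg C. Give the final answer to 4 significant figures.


rate = A * exp(-Q / (R*T))
T = 332 + 273.15 = 605.15 K
rate = 8.0035e+11 * exp(-290e3 / (8.314 * 605.15))
rate = 7.421e-14 1/s


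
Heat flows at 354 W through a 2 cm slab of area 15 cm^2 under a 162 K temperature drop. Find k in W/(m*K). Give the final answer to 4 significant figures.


k = Q*L / (A*dT)
L = 0.02 m, A = 1.5e-03 m^2
k = 354 * 0.02 / (1.5e-03 * 162)
k = 29.14 W/(m*K)


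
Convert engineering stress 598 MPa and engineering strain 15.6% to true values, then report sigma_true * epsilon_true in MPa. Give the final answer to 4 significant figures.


sigma_true = sigma_eng * (1 + epsilon_eng)
sigma_true = 598 * (1 + 0.156) = 691.288 MPa
epsilon_true = ln(1 + epsilon_eng)
epsilon_true = ln(1 + 0.156) = 0.144966
sigma_true * epsilon_true = 691.288 * 0.144966 = 100.2 MPa


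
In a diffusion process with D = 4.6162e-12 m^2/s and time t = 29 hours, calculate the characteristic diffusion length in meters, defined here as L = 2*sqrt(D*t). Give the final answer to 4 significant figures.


t = 29 hr = 104400 s
Diffusion length = 2*sqrt(D*t)
= 2*sqrt(4.6162e-12 * 104400)
= 1.388e-03 m


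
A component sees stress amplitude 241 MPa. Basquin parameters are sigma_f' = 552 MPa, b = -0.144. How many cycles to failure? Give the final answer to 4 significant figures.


sigma_a = sigma_f' * (2*Nf)^b
2*Nf = (sigma_a / sigma_f')^(1/b)
2*Nf = (241 / 552)^(1/-0.144)
2*Nf = 315.834
Nf = 157.9 cycles


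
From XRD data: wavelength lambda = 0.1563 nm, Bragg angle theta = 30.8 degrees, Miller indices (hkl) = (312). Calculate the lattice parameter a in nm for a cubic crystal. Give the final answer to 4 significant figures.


d = lambda / (2*sin(theta))
d = 0.1563 / (2*sin(30.8 deg))
d = 0.152624 nm
a = d * sqrt(h^2+k^2+l^2) = 0.152624 * sqrt(14)
a = 0.5711 nm


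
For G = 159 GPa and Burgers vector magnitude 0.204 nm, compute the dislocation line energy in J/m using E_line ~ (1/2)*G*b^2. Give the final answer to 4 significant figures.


E = G*b^2/2
b = 0.204 nm = 2.04e-10 m
G = 159 GPa = 1.59e+11 Pa
E = 0.5 * 1.59e+11 * (2.04e-10)^2
E = 3.308e-09 J/m


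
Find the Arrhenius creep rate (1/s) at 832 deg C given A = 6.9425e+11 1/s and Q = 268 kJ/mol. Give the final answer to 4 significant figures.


rate = A * exp(-Q / (R*T))
T = 832 + 273.15 = 1105.15 K
rate = 6.9425e+11 * exp(-268e3 / (8.314 * 1105.15))
rate = 0.1493 1/s


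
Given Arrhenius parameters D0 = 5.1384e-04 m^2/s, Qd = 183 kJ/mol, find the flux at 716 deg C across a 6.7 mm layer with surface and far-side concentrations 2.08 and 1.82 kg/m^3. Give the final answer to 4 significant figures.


Step 1: D = D0 * exp(-Qd/(R*T))
T = 716 + 273.15 = 989.15 K
D = 5.1384e-04 * exp(-183e3 / (8.314 * 989.15)) = 1.11349e-13 m^2/s
Step 2: J = D * (C1 - C2) / dx
J = 1.11349e-13 * (2.08 - 1.82) / 6.7e-03
J = 4.321e-12 kg/(m^2*s)


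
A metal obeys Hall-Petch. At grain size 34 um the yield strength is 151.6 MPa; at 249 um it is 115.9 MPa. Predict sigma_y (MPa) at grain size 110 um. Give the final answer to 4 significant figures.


sigma_y = sigma0 + k / sqrt(d)
1/sqrt(d1) = 1/sqrt(3.4e-05) = 171.499;  1/sqrt(d2) = 63.3724
k = (sigma1 - sigma2) / (1/sqrt(d1) - 1/sqrt(d2)) = (151.6 - 115.9) / (171.499 - 63.3724) = 0.33017 MPa*m^0.5
sigma0 = sigma1 - k/sqrt(d1) = 151.6 - 0.33017*171.499 = 94.9763 MPa
sigma_y(d3) = 94.9763 + 0.33017 / sqrt(1.1e-04) = 126.5 MPa


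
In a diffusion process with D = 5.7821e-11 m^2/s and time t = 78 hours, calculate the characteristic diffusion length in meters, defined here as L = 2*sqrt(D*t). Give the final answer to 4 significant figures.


t = 78 hr = 280800 s
Diffusion length = 2*sqrt(D*t)
= 2*sqrt(5.7821e-11 * 280800)
= 8.059e-03 m


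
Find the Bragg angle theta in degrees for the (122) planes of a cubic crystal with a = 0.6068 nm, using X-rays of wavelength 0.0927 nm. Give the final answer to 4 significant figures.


d = a / sqrt(h^2+k^2+l^2)
d = 0.6068 / sqrt(9) = 0.202267 nm
lambda = 2*d*sin(theta)  =>  sin(theta) = lambda / (2*d)
sin(theta) = 0.0927 / (2 * 0.202267) = 0.229153
theta = 13.25 deg


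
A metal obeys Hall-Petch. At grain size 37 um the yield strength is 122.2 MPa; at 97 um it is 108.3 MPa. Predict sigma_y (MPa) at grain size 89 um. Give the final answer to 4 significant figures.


sigma_y = sigma0 + k / sqrt(d)
1/sqrt(d1) = 1/sqrt(3.7e-05) = 164.399;  1/sqrt(d2) = 101.535
k = (sigma1 - sigma2) / (1/sqrt(d1) - 1/sqrt(d2)) = (122.2 - 108.3) / (164.399 - 101.535) = 0.221111 MPa*m^0.5
sigma0 = sigma1 - k/sqrt(d1) = 122.2 - 0.221111*164.399 = 85.8496 MPa
sigma_y(d3) = 85.8496 + 0.221111 / sqrt(8.9e-05) = 109.3 MPa


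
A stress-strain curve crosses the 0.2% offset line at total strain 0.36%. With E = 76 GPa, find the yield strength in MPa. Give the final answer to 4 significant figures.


Offset strain = 0.002
Elastic strain at yield = total_strain - offset = 3.6e-03 - 0.002 = 1.6e-03
sigma_y = E * elastic_strain = 76000 * 1.6e-03
sigma_y = 121.6 MPa


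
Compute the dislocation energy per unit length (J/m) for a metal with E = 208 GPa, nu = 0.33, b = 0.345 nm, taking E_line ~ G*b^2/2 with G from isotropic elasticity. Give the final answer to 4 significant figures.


Step 1: G = E / (2*(1+nu))
G = 208 / (2*(1+0.33)) = 78.1955 GPa = 7.81955e+10 Pa
Step 2: E_line = G*b^2/2
b = 0.345 nm = 3.45e-10 m
E_line = 0.5 * 7.81955e+10 * (3.45e-10)^2 = 4.654e-09 J/m


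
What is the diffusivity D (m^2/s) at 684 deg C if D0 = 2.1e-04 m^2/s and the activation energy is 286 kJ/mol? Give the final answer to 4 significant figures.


D = D0 * exp(-Qd / (R*T))
T = 957.15 K
D = 2.1e-04 * exp(-286e3 / (8.314 * 957.15))
D = 5.173e-20 m^2/s


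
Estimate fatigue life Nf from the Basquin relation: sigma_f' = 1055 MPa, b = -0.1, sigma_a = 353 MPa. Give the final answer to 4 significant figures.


sigma_a = sigma_f' * (2*Nf)^b
2*Nf = (sigma_a / sigma_f')^(1/b)
2*Nf = (353 / 1055)^(1/-0.1)
2*Nf = 56856.2
Nf = 28430 cycles


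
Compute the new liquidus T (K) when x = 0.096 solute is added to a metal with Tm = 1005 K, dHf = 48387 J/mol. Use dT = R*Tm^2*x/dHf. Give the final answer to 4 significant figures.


dT = R*Tm^2*x / dHf
dT = 8.314 * 1005^2 * 0.096 / 48387
dT = 16.6604 K
T_new = 1005 - 16.6604 = 988.3 K


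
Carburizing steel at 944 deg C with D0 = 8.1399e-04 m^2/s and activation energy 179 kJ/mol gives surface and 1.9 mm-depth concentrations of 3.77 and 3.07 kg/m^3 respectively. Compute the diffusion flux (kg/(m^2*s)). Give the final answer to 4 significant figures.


Step 1: D = D0 * exp(-Qd/(R*T))
T = 944 + 273.15 = 1217.15 K
D = 8.1399e-04 * exp(-179e3 / (8.314 * 1217.15)) = 1.69224e-11 m^2/s
Step 2: J = D * (C1 - C2) / dx
J = 1.69224e-11 * (3.77 - 3.07) / 1.9e-03
J = 6.235e-09 kg/(m^2*s)


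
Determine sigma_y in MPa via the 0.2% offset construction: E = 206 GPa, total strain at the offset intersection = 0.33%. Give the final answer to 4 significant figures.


Offset strain = 0.002
Elastic strain at yield = total_strain - offset = 3.3e-03 - 0.002 = 1.3e-03
sigma_y = E * elastic_strain = 206000 * 1.3e-03
sigma_y = 267.8 MPa
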